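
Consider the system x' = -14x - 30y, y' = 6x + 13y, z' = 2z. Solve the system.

Coefficient matrix A = [[-14, -30, 0], [6, 13, 0], [0, 0, 2]].
det(A - λI) = 0 gives eigenvalues λ = -2, 1, 2.
For λ=-2: eigenvector (5,-2,0).
For λ=1: eigenvector (-2,1,0).
For λ=2: eigenvector (0,0,1).
General solution: K_1e^(-2t)(5,-2,0) + K_2e^(t)(-2,1,0) + K_3e^(2t)(0,0,1).

x(t) = 5K_1e^(-2t) - 2K_2e^(t), y(t) = -2K_1e^(-2t) + K_2e^(t), z(t) = K_3e^(2t)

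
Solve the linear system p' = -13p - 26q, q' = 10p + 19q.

p(t) = -2K_1e^(3t)sin(2t) - 3K_1e^(3t)cos(2t) - 3K_2e^(3t)sin(2t) + 2K_2e^(3t)cos(2t), q(t) = K_1e^(3t)sin(2t) + 2K_1e^(3t)cos(2t) + 2K_2e^(3t)sin(2t) - K_2e^(3t)cos(2t)

Coefficient matrix A = [[-13, -26], [10, 19]].
Characteristic polynomial det(A - λI) = λ^2 - 6λ + 13 = 0.
Eigenvalues λ = 3 ± 2i (complex conjugate pair).
For λ=3+2i: an eigenvector is (-3,2) - i(-2,1) = (-3 + 2i, 2 - i).
A real fundamental pair from Re and Im of e^((3+2i)t)v: X_1 = e^(3t)(cos(2t)·(-3,2) + sin(2t)·(-2,1)), X_2 = e^(3t)(sin(2t)·(-3,2) - cos(2t)·(-2,1)).
General solution: K_1X_1 + K_2X_2.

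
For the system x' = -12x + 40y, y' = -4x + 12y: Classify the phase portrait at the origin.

center

A = [[-12,40],[-4,12]]; det(A-λI) = λ^2 + 16.
λ = 0 ± 4i: zero real part.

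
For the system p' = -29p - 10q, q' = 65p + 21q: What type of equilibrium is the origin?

A = [[-29,-10],[65,21]]; det(A-λI) = λ^2 + 8λ + 41.
λ = -4 ± 5i: negative real part.

stable spiral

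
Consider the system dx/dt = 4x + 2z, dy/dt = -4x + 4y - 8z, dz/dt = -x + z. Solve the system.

Coefficient matrix A = [[4, 0, 2], [-4, 4, -8], [-1, 0, 1]].
det(A - λI) = 0 gives eigenvalues λ = 2, 4, 3.
For λ=2: eigenvector (-1,2,1).
For λ=4: eigenvector (0,1,0).
For λ=3: eigenvector (2,0,-1).
General solution: C_1e^(2t)(-1,2,1) + C_2e^(4t)(0,1,0) + C_3e^(3t)(2,0,-1).

x(t) = -C_1e^(2t) + 2C_3e^(3t), y(t) = 2C_1e^(2t) + C_2e^(4t), z(t) = C_1e^(2t) - C_3e^(3t)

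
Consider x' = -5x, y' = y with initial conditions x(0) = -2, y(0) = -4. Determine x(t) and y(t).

x(t) = -2e^(-5t), y(t) = -4e^(t)

Coefficient matrix A = [[-5, 0], [0, 1]].
Characteristic polynomial det(A - λI) = λ^2 + 4λ - 5 = 0.
Eigenvalues λ = 1, -5.
For λ=1: (A-λI) row 1 is [-6, 0], so an eigenvector is (0, 1).
For λ=-5: (A-λI) row 2 is [0, 6], so an eigenvector is (-1, 0).
General solution: C_1e^(t)(0,1) + C_2e^(-5t)(-1,0).
Applying x(0)=-2, y(0)=-4 gives C_1=-4, C_2=2.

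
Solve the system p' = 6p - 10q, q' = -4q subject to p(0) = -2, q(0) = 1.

p(t) = -3e^(6t) + e^(-4t), q(t) = e^(-4t)

Coefficient matrix A = [[6, -10], [0, -4]].
Characteristic polynomial det(A - λI) = λ^2 - 2λ - 24 = 0.
Eigenvalues λ = -4, 6.
For λ=-4: (A-λI) row 1 is [10, -10], so an eigenvector is (1, 1).
For λ=6: (A-λI) row 1 is [0, -10], so an eigenvector is (-1, 0).
General solution: c_1e^(-4t)(1,1) + c_2e^(6t)(-1,0).
Applying p(0)=-2, q(0)=1 gives c_1=1, c_2=3.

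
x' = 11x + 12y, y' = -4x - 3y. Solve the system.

x(t) = -2C_1e^(5t) + 3C_2e^(3t), y(t) = C_1e^(5t) - 2C_2e^(3t)

Coefficient matrix A = [[11, 12], [-4, -3]].
Characteristic polynomial det(A - λI) = λ^2 - 8λ + 15 = 0.
Eigenvalues λ = 5, 3.
For λ=5: (A-λI) row 1 is [6, 12], so an eigenvector is (-2, 1).
For λ=3: (A-λI) row 1 is [8, 12], so an eigenvector is (3, -2).
General solution: C_1e^(5t)(-2,1) + C_2e^(3t)(3,-2).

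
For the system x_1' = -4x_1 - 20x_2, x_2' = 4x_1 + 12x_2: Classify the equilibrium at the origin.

unstable spiral

A = [[-4,-20],[4,12]]; det(A-λI) = λ^2 - 8λ + 32.
λ = 4 ± 4i: positive real part.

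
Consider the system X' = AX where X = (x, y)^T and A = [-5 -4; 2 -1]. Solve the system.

Coefficient matrix A = [[-5, -4], [2, -1]].
Characteristic polynomial det(A - λI) = λ^2 + 6λ + 13 = 0.
Eigenvalues λ = -3 ± 2i (complex conjugate pair).
For λ=-3+2i: an eigenvector is (1,-1) - i(1,0) = (1 - i, -1).
A real fundamental pair from Re and Im of e^((-3+2i)t)v: X_1 = e^(-3t)(cos(2t)·(1,-1) + sin(2t)·(1,0)), X_2 = e^(-3t)(sin(2t)·(1,-1) - cos(2t)·(1,0)).
General solution: K_1X_1 + K_2X_2.

x(t) = K_1e^(-3t)sin(2t) + K_1e^(-3t)cos(2t) + K_2e^(-3t)sin(2t) - K_2e^(-3t)cos(2t), y(t) = -K_1e^(-3t)cos(2t) - K_2e^(-3t)sin(2t)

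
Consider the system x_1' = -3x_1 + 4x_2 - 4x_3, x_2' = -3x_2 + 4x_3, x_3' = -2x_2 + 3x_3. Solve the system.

Coefficient matrix A = [[-3, 4, -4], [0, -3, 4], [0, -2, 3]].
det(A - λI) = 0 gives eigenvalues λ = -3, 1, -1.
For λ=-3: eigenvector (1,0,0).
For λ=1: eigenvector (0,1,1).
For λ=-1: eigenvector (-2,-2,-1).
General solution: c_1e^(-3t)(1,0,0) + c_2e^(t)(0,1,1) + c_3e^(-t)(-2,-2,-1).

x_1(t) = c_1e^(-3t) - 2c_3e^(-t), x_2(t) = c_2e^(t) - 2c_3e^(-t), x_3(t) = c_2e^(t) - c_3e^(-t)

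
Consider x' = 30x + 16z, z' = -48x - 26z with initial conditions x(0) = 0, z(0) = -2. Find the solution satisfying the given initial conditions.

x(t) = -4e^(6t) + 4e^(-2t), z(t) = 6e^(6t) - 8e^(-2t)

Coefficient matrix A = [[30, 16], [-48, -26]].
Characteristic polynomial det(A - λI) = λ^2 - 4λ - 12 = 0.
Eigenvalues λ = 6, -2.
For λ=6: (A-λI) row 1 is [24, 16], so an eigenvector is (-2, 3).
For λ=-2: (A-λI) row 1 is [32, 16], so an eigenvector is (-1, 2).
General solution: c_1e^(6t)(-2,3) + c_2e^(-2t)(-1,2).
Applying x(0)=0, z(0)=-2 gives c_1=2, c_2=-4.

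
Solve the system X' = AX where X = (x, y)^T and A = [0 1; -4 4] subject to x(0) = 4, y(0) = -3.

Coefficient matrix A = [[0, 1], [-4, 4]].
Characteristic polynomial det(A - λI) = λ^2 - 4λ + 4 = 0.
Single eigenvalue λ = 2 with algebraic multiplicity 2.
Eigenvector v = (1,2); generalized eigenvector w with (A-λI)w=v is (-2,-3).
General solution: e^(2t)[K_1·v + K_2·(t·v + w)].
Applying x(0)=4, y(0)=-3 gives K_1=-18, K_2=-11.

x(t) = -11te^(2t) + 4e^(2t), y(t) = -22te^(2t) - 3e^(2t)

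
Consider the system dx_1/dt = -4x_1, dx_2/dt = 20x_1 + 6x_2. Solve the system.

Coefficient matrix A = [[-4, 0], [20, 6]].
Characteristic polynomial det(A - λI) = λ^2 - 2λ - 24 = 0.
Eigenvalues λ = 6, -4.
For λ=6: (A-λI) row 1 is [-10, 0], so an eigenvector is (0, -1).
For λ=-4: (A-λI) row 2 is [20, 10], so an eigenvector is (-1, 2).
General solution: K_1e^(6t)(0,-1) + K_2e^(-4t)(-1,2).

x_1(t) = -K_2e^(-4t), x_2(t) = -K_1e^(6t) + 2K_2e^(-4t)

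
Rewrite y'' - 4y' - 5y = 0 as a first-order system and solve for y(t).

y(t) = C_1e^(5t) + C_2e^(-t)

Let x_1 = y, x_2 = y'. Then x_1' = x_2 and x_2' = 5x_1 + 4x_2.
A = [[0,1],[5,4]]; det(A-λI) = λ^2 - 4λ - 5.
Eigenvalues λ = 5, -1 with eigenvectors (1,5), (1,-1).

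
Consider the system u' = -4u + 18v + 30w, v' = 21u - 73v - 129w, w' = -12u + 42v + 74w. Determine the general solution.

u(t) = K_1e^(2t) + 2K_2e^(-t) + 2K_3e^(-4t), v(t) = 2K_1e^(2t) - 3K_2e^(-t) - 5K_3e^(-4t), w(t) = -K_1e^(2t) + 2K_2e^(-t) + 3K_3e^(-4t)

Coefficient matrix A = [[-4, 18, 30], [21, -73, -129], [-12, 42, 74]].
det(A - λI) = 0 gives eigenvalues λ = 2, -1, -4.
For λ=2: eigenvector (1,2,-1).
For λ=-1: eigenvector (2,-3,2).
For λ=-4: eigenvector (2,-5,3).
General solution: K_1e^(2t)(1,2,-1) + K_2e^(-t)(2,-3,2) + K_3e^(-4t)(2,-5,3).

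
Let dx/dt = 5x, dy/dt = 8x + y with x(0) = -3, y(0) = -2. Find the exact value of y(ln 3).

A = [[5,0],[8,1]]; eigenvalues λ = 5, 1.
Eigenvectors: (1,2) for λ=5, (0,-1) for λ=1.
From the initial condition, c_1 = -3, c_2 = -4.
y(ln 3) = (-3)(3^5)(2) + (-4)(3^1)(-1) = -1446.

-1446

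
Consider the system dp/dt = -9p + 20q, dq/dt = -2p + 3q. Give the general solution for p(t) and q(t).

Coefficient matrix A = [[-9, 20], [-2, 3]].
Characteristic polynomial det(A - λI) = λ^2 + 6λ + 13 = 0.
Eigenvalues λ = -3 ± 2i (complex conjugate pair).
For λ=-3+2i: an eigenvector is (-1,0) - i(3,1) = (-1 - 3i, 0 - i).
A real fundamental pair from Re and Im of e^((-3+2i)t)v: X_1 = e^(-3t)(cos(2t)·(-1,0) + sin(2t)·(3,1)), X_2 = e^(-3t)(sin(2t)·(-1,0) - cos(2t)·(3,1)).
General solution: K_1X_1 + K_2X_2.

p(t) = 3K_1e^(-3t)sin(2t) - K_1e^(-3t)cos(2t) - K_2e^(-3t)sin(2t) - 3K_2e^(-3t)cos(2t), q(t) = K_1e^(-3t)sin(2t) - K_2e^(-3t)cos(2t)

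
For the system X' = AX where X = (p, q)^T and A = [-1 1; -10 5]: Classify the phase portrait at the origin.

unstable spiral

A = [[-1,1],[-10,5]]; det(A-λI) = λ^2 - 4λ + 5.
λ = 2 ± i: positive real part.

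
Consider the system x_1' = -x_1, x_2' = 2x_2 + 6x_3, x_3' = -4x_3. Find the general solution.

x_1(t) = K_1e^(-t), x_2(t) = K_2e^(2t) - K_3e^(-4t), x_3(t) = K_3e^(-4t)

Coefficient matrix A = [[-1, 0, 0], [0, 2, 6], [0, 0, -4]].
det(A - λI) = 0 gives eigenvalues λ = -1, 2, -4.
For λ=-1: eigenvector (1,0,0).
For λ=2: eigenvector (0,1,0).
For λ=-4: eigenvector (0,-1,1).
General solution: K_1e^(-t)(1,0,0) + K_2e^(2t)(0,1,0) + K_3e^(-4t)(0,-1,1).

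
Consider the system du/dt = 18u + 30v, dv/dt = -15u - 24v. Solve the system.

u(t) = 3c_1e^(-3t)sin(3t) - c_1e^(-3t)cos(3t) - c_2e^(-3t)sin(3t) - 3c_2e^(-3t)cos(3t), v(t) = -2c_1e^(-3t)sin(3t) + c_1e^(-3t)cos(3t) + c_2e^(-3t)sin(3t) + 2c_2e^(-3t)cos(3t)

Coefficient matrix A = [[18, 30], [-15, -24]].
Characteristic polynomial det(A - λI) = λ^2 + 6λ + 18 = 0.
Eigenvalues λ = -3 ± 3i (complex conjugate pair).
For λ=-3+3i: an eigenvector is (-1,1) - i(3,-2) = (-1 - 3i, 1 + 2i).
A real fundamental pair from Re and Im of e^((-3+3i)t)v: X_1 = e^(-3t)(cos(3t)·(-1,1) + sin(3t)·(3,-2)), X_2 = e^(-3t)(sin(3t)·(-1,1) - cos(3t)·(3,-2)).
General solution: c_1X_1 + c_2X_2.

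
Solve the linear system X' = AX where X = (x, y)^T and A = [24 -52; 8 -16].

x(t) = -3c_1e^(4t)sin(4t) + 2c_1e^(4t)cos(4t) + 2c_2e^(4t)sin(4t) + 3c_2e^(4t)cos(4t), y(t) = -c_1e^(4t)sin(4t) + c_1e^(4t)cos(4t) + c_2e^(4t)sin(4t) + c_2e^(4t)cos(4t)

Coefficient matrix A = [[24, -52], [8, -16]].
Characteristic polynomial det(A - λI) = λ^2 - 8λ + 32 = 0.
Eigenvalues λ = 4 ± 4i (complex conjugate pair).
For λ=4+4i: an eigenvector is (2,1) - i(-3,-1) = (2 + 3i, 1 + i).
A real fundamental pair from Re and Im of e^((4+4i)t)v: X_1 = e^(4t)(cos(4t)·(2,1) + sin(4t)·(-3,-1)), X_2 = e^(4t)(sin(4t)·(2,1) - cos(4t)·(-3,-1)).
General solution: c_1X_1 + c_2X_2.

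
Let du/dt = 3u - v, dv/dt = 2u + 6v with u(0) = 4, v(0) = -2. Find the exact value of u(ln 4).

A = [[3,-1],[2,6]]; eigenvalues λ = 4, 5.
Eigenvectors: (-1,1) for λ=4, (-1,2) for λ=5.
From the initial condition, c_1 = -6, c_2 = 2.
u(ln 4) = (-6)(4^4)(-1) + (2)(4^5)(-1) = -512.

-512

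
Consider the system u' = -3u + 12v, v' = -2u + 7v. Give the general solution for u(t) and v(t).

Coefficient matrix A = [[-3, 12], [-2, 7]].
Characteristic polynomial det(A - λI) = λ^2 - 4λ + 3 = 0.
Eigenvalues λ = 1, 3.
For λ=1: (A-λI) row 1 is [-4, 12], so an eigenvector is (3, 1).
For λ=3: (A-λI) row 1 is [-6, 12], so an eigenvector is (-2, -1).
General solution: C_1e^(t)(3,1) + C_2e^(3t)(-2,-1).

u(t) = 3C_1e^(t) - 2C_2e^(3t), v(t) = C_1e^(t) - C_2e^(3t)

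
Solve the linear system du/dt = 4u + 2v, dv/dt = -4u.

u(t) = c_1e^(2t)cos(2t) + c_2e^(2t)sin(2t), v(t) = -c_1e^(2t)sin(2t) - c_1e^(2t)cos(2t) - c_2e^(2t)sin(2t) + c_2e^(2t)cos(2t)

Coefficient matrix A = [[4, 2], [-4, 0]].
Characteristic polynomial det(A - λI) = λ^2 - 4λ + 8 = 0.
Eigenvalues λ = 2 ± 2i (complex conjugate pair).
For λ=2+2i: an eigenvector is (1,-1) - i(0,-1) = (1, -1 + i).
A real fundamental pair from Re and Im of e^((2+2i)t)v: X_1 = e^(2t)(cos(2t)·(1,-1) + sin(2t)·(0,-1)), X_2 = e^(2t)(sin(2t)·(1,-1) - cos(2t)·(0,-1)).
General solution: c_1X_1 + c_2X_2.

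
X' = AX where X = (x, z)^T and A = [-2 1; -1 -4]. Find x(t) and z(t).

Coefficient matrix A = [[-2, 1], [-1, -4]].
Characteristic polynomial det(A - λI) = λ^2 + 6λ + 9 = 0.
Single eigenvalue λ = -3 with algebraic multiplicity 2.
Eigenvector v = (1,-1); generalized eigenvector w with (A-λI)w=v is (-2,3).
General solution: e^(-3t)[C_1·v + C_2·(t·v + w)].

x(t) = C_1e^(-3t) + C_2te^(-3t) - 2C_2e^(-3t), z(t) = -C_1e^(-3t) - C_2te^(-3t) + 3C_2e^(-3t)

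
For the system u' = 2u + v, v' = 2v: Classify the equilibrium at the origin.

unstable improper node

A = [[2,1],[0,2]]; det(A-λI) = λ^2 - 4λ + 4.
repeated λ = 2 with a single eigenvector.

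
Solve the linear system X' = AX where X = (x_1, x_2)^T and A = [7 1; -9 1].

x_1(t) = c_1e^(4t) + c_2te^(4t), x_2(t) = -3c_1e^(4t) - 3c_2te^(4t) + c_2e^(4t)

Coefficient matrix A = [[7, 1], [-9, 1]].
Characteristic polynomial det(A - λI) = λ^2 - 8λ + 16 = 0.
Single eigenvalue λ = 4 with algebraic multiplicity 2.
Eigenvector v = (1,-3); generalized eigenvector w with (A-λI)w=v is (0,1).
General solution: e^(4t)[c_1·v + c_2·(t·v + w)].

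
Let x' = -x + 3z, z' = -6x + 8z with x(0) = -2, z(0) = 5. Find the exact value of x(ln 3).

A = [[-1,3],[-6,8]]; eigenvalues λ = 5, 2.
Eigenvectors: (1,2) for λ=5, (1,1) for λ=2.
From the initial condition, c_1 = 7, c_2 = -9.
x(ln 3) = (7)(3^5)(1) + (-9)(3^2)(1) = 1620.

1620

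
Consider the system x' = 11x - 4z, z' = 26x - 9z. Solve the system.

Coefficient matrix A = [[11, -4], [26, -9]].
Characteristic polynomial det(A - λI) = λ^2 - 2λ + 5 = 0.
Eigenvalues λ = 1 ± 2i (complex conjugate pair).
For λ=1+2i: an eigenvector is (-1,-2) - i(-1,-3) = (-1 + i, -2 + 3i).
A real fundamental pair from Re and Im of e^((1+2i)t)v: X_1 = e^(t)(cos(2t)·(-1,-2) + sin(2t)·(-1,-3)), X_2 = e^(t)(sin(2t)·(-1,-2) - cos(2t)·(-1,-3)).
General solution: K_1X_1 + K_2X_2.

x(t) = -K_1e^(t)sin(2t) - K_1e^(t)cos(2t) - K_2e^(t)sin(2t) + K_2e^(t)cos(2t), z(t) = -3K_1e^(t)sin(2t) - 2K_1e^(t)cos(2t) - 2K_2e^(t)sin(2t) + 3K_2e^(t)cos(2t)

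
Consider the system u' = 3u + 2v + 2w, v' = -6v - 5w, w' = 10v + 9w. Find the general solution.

Coefficient matrix A = [[3, 2, 2], [0, -6, -5], [0, 10, 9]].
det(A - λI) = 0 gives eigenvalues λ = 4, -1, 3.
For λ=4: eigenvector (2,-1,2).
For λ=-1: eigenvector (0,1,-1).
For λ=3: eigenvector (1,0,0).
General solution: K_1e^(4t)(2,-1,2) + K_2e^(-t)(0,1,-1) + K_3e^(3t)(1,0,0).

u(t) = 2K_1e^(4t) + K_3e^(3t), v(t) = -K_1e^(4t) + K_2e^(-t), w(t) = 2K_1e^(4t) - K_2e^(-t)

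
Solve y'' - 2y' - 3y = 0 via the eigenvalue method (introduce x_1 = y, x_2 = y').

y(t) = c_1e^(3t) + c_2e^(-t)

Let x_1 = y, x_2 = y'. Then x_1' = x_2 and x_2' = 3x_1 + 2x_2.
A = [[0,1],[3,2]]; det(A-λI) = λ^2 - 2λ - 3.
Eigenvalues λ = 3, -1 with eigenvectors (1,3), (1,-1).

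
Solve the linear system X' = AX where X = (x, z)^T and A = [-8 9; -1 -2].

x(t) = 3c_1e^(-5t) + 3c_2te^(-5t) + 2c_2e^(-5t), z(t) = c_1e^(-5t) + c_2te^(-5t) + c_2e^(-5t)

Coefficient matrix A = [[-8, 9], [-1, -2]].
Characteristic polynomial det(A - λI) = λ^2 + 10λ + 25 = 0.
Single eigenvalue λ = -5 with algebraic multiplicity 2.
Eigenvector v = (3,1); generalized eigenvector w with (A-λI)w=v is (2,1).
General solution: e^(-5t)[c_1·v + c_2·(t·v + w)].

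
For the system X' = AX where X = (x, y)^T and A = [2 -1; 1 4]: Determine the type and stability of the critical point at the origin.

A = [[2,-1],[1,4]]; det(A-λI) = λ^2 - 6λ + 9.
repeated λ = 3 with a single eigenvector.

unstable improper node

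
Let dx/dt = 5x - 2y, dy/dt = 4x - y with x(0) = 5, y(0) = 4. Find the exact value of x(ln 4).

A = [[5,-2],[4,-1]]; eigenvalues λ = 1, 3.
Eigenvectors: (1,2) for λ=1, (-1,-1) for λ=3.
From the initial condition, c_1 = -1, c_2 = -6.
x(ln 4) = (-1)(4^1)(1) + (-6)(4^3)(-1) = 380.

380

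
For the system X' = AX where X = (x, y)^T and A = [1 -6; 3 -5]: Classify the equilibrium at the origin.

A = [[1,-6],[3,-5]]; det(A-λI) = λ^2 + 4λ + 13.
λ = -2 ± 3i: negative real part.

stable spiral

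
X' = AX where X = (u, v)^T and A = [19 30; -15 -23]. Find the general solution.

u(t) = -3c_1e^(-2t)sin(3t) + c_1e^(-2t)cos(3t) + c_2e^(-2t)sin(3t) + 3c_2e^(-2t)cos(3t), v(t) = 2c_1e^(-2t)sin(3t) - c_1e^(-2t)cos(3t) - c_2e^(-2t)sin(3t) - 2c_2e^(-2t)cos(3t)

Coefficient matrix A = [[19, 30], [-15, -23]].
Characteristic polynomial det(A - λI) = λ^2 + 4λ + 13 = 0.
Eigenvalues λ = -2 ± 3i (complex conjugate pair).
For λ=-2+3i: an eigenvector is (1,-1) - i(-3,2) = (1 + 3i, -1 - 2i).
A real fundamental pair from Re and Im of e^((-2+3i)t)v: X_1 = e^(-2t)(cos(3t)·(1,-1) + sin(3t)·(-3,2)), X_2 = e^(-2t)(sin(3t)·(1,-1) - cos(3t)·(-3,2)).
General solution: c_1X_1 + c_2X_2.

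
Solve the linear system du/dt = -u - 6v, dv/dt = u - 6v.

Coefficient matrix A = [[-1, -6], [1, -6]].
Characteristic polynomial det(A - λI) = λ^2 + 7λ + 12 = 0.
Eigenvalues λ = -4, -3.
For λ=-4: (A-λI) row 1 is [3, -6], so an eigenvector is (2, 1).
For λ=-3: (A-λI) row 1 is [2, -6], so an eigenvector is (3, 1).
General solution: c_1e^(-4t)(2,1) + c_2e^(-3t)(3,1).

u(t) = 2c_1e^(-4t) + 3c_2e^(-3t), v(t) = c_1e^(-4t) + c_2e^(-3t)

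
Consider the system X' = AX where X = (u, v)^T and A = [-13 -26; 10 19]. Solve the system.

u(t) = -2K_1e^(3t)sin(2t) - 3K_1e^(3t)cos(2t) - 3K_2e^(3t)sin(2t) + 2K_2e^(3t)cos(2t), v(t) = K_1e^(3t)sin(2t) + 2K_1e^(3t)cos(2t) + 2K_2e^(3t)sin(2t) - K_2e^(3t)cos(2t)

Coefficient matrix A = [[-13, -26], [10, 19]].
Characteristic polynomial det(A - λI) = λ^2 - 6λ + 13 = 0.
Eigenvalues λ = 3 ± 2i (complex conjugate pair).
For λ=3+2i: an eigenvector is (-3,2) - i(-2,1) = (-3 + 2i, 2 - i).
A real fundamental pair from Re and Im of e^((3+2i)t)v: X_1 = e^(3t)(cos(2t)·(-3,2) + sin(2t)·(-2,1)), X_2 = e^(3t)(sin(2t)·(-3,2) - cos(2t)·(-2,1)).
General solution: K_1X_1 + K_2X_2.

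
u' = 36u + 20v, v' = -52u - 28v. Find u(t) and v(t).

u(t) = -2c_1e^(4t)sin(4t) + c_1e^(4t)cos(4t) + c_2e^(4t)sin(4t) + 2c_2e^(4t)cos(4t), v(t) = 3c_1e^(4t)sin(4t) - 2c_1e^(4t)cos(4t) - 2c_2e^(4t)sin(4t) - 3c_2e^(4t)cos(4t)

Coefficient matrix A = [[36, 20], [-52, -28]].
Characteristic polynomial det(A - λI) = λ^2 - 8λ + 32 = 0.
Eigenvalues λ = 4 ± 4i (complex conjugate pair).
For λ=4+4i: an eigenvector is (1,-2) - i(-2,3) = (1 + 2i, -2 - 3i).
A real fundamental pair from Re and Im of e^((4+4i)t)v: X_1 = e^(4t)(cos(4t)·(1,-2) + sin(4t)·(-2,3)), X_2 = e^(4t)(sin(4t)·(1,-2) - cos(4t)·(-2,3)).
General solution: c_1X_1 + c_2X_2.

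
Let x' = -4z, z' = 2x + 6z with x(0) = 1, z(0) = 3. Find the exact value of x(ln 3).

-495

A = [[0,-4],[2,6]]; eigenvalues λ = 4, 2.
Eigenvectors: (-1,1) for λ=4, (-2,1) for λ=2.
From the initial condition, c_1 = 7, c_2 = -4.
x(ln 3) = (7)(3^4)(-1) + (-4)(3^2)(-2) = -495.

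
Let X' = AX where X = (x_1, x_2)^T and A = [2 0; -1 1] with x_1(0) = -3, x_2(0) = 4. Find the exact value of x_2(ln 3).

30

A = [[2,0],[-1,1]]; eigenvalues λ = 1, 2.
Eigenvectors: (0,1) for λ=1, (-1,1) for λ=2.
From the initial condition, c_1 = 1, c_2 = 3.
x_2(ln 3) = (1)(3^1)(1) + (3)(3^2)(1) = 30.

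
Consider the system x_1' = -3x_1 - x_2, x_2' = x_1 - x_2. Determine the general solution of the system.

Coefficient matrix A = [[-3, -1], [1, -1]].
Characteristic polynomial det(A - λI) = λ^2 + 4λ + 4 = 0.
Single eigenvalue λ = -2 with algebraic multiplicity 2.
Eigenvector v = (-1,1); generalized eigenvector w with (A-λI)w=v is (0,1).
General solution: e^(-2t)[c_1·v + c_2·(t·v + w)].

x_1(t) = -c_1e^(-2t) - c_2te^(-2t), x_2(t) = c_1e^(-2t) + c_2te^(-2t) + c_2e^(-2t)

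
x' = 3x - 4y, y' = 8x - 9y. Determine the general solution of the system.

Coefficient matrix A = [[3, -4], [8, -9]].
Characteristic polynomial det(A - λI) = λ^2 + 6λ + 5 = 0.
Eigenvalues λ = -1, -5.
For λ=-1: (A-λI) row 1 is [4, -4], so an eigenvector is (1, 1).
For λ=-5: (A-λI) row 1 is [8, -4], so an eigenvector is (-1, -2).
General solution: C_1e^(-t)(1,1) + C_2e^(-5t)(-1,-2).

x(t) = C_1e^(-t) - C_2e^(-5t), y(t) = C_1e^(-t) - 2C_2e^(-5t)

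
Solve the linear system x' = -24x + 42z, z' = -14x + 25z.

Coefficient matrix A = [[-24, 42], [-14, 25]].
Characteristic polynomial det(A - λI) = λ^2 - λ - 12 = 0.
Eigenvalues λ = 4, -3.
For λ=4: (A-λI) row 1 is [-28, 42], so an eigenvector is (3, 2).
For λ=-3: (A-λI) row 1 is [-21, 42], so an eigenvector is (2, 1).
General solution: c_1e^(4t)(3,2) + c_2e^(-3t)(2,1).

x(t) = 3c_1e^(4t) + 2c_2e^(-3t), z(t) = 2c_1e^(4t) + c_2e^(-3t)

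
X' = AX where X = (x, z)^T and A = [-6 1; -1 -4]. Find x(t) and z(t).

x(t) = -c_1e^(-5t) - c_2te^(-5t) - 2c_2e^(-5t), z(t) = -c_1e^(-5t) - c_2te^(-5t) - 3c_2e^(-5t)

Coefficient matrix A = [[-6, 1], [-1, -4]].
Characteristic polynomial det(A - λI) = λ^2 + 10λ + 25 = 0.
Single eigenvalue λ = -5 with algebraic multiplicity 2.
Eigenvector v = (-1,-1); generalized eigenvector w with (A-λI)w=v is (-2,-3).
General solution: e^(-5t)[c_1·v + c_2·(t·v + w)].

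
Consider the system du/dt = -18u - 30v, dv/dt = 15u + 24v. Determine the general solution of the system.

Coefficient matrix A = [[-18, -30], [15, 24]].
Characteristic polynomial det(A - λI) = λ^2 - 6λ + 18 = 0.
Eigenvalues λ = 3 ± 3i (complex conjugate pair).
For λ=3+3i: an eigenvector is (-1,1) - i(-3,2) = (-1 + 3i, 1 - 2i).
A real fundamental pair from Re and Im of e^((3+3i)t)v: X_1 = e^(3t)(cos(3t)·(-1,1) + sin(3t)·(-3,2)), X_2 = e^(3t)(sin(3t)·(-1,1) - cos(3t)·(-3,2)).
General solution: K_1X_1 + K_2X_2.

u(t) = -3K_1e^(3t)sin(3t) - K_1e^(3t)cos(3t) - K_2e^(3t)sin(3t) + 3K_2e^(3t)cos(3t), v(t) = 2K_1e^(3t)sin(3t) + K_1e^(3t)cos(3t) + K_2e^(3t)sin(3t) - 2K_2e^(3t)cos(3t)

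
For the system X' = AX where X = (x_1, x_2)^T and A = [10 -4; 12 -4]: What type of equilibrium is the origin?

unstable node

A = [[10,-4],[12,-4]]; det(A-λI) = λ^2 - 6λ + 8.
λ = 4, 2: both positive.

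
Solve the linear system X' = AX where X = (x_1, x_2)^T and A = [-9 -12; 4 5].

x_1(t) = -2c_1e^(-3t) - 3c_2e^(-t), x_2(t) = c_1e^(-3t) + 2c_2e^(-t)

Coefficient matrix A = [[-9, -12], [4, 5]].
Characteristic polynomial det(A - λI) = λ^2 + 4λ + 3 = 0.
Eigenvalues λ = -3, -1.
For λ=-3: (A-λI) row 1 is [-6, -12], so an eigenvector is (-2, 1).
For λ=-1: (A-λI) row 1 is [-8, -12], so an eigenvector is (-3, 2).
General solution: c_1e^(-3t)(-2,1) + c_2e^(-t)(-3,2).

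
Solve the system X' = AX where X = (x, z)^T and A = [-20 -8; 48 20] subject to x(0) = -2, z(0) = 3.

Coefficient matrix A = [[-20, -8], [48, 20]].
Characteristic polynomial det(A - λI) = λ^2 - 16 = 0.
Eigenvalues λ = -4, 4.
For λ=-4: (A-λI) row 1 is [-16, -8], so an eigenvector is (-1, 2).
For λ=4: (A-λI) row 1 is [-24, -8], so an eigenvector is (-1, 3).
General solution: c_1e^(-4t)(-1,2) + c_2e^(4t)(-1,3).
Applying x(0)=-2, z(0)=3 gives c_1=3, c_2=-1.

x(t) = e^(4t) - 3e^(-4t), z(t) = -3e^(4t) + 6e^(-4t)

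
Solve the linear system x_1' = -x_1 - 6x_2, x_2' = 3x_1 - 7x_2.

x_1(t) = c_1e^(-4t)sin(3t) - c_1e^(-4t)cos(3t) - c_2e^(-4t)sin(3t) - c_2e^(-4t)cos(3t), x_2(t) = -c_1e^(-4t)cos(3t) - c_2e^(-4t)sin(3t)

Coefficient matrix A = [[-1, -6], [3, -7]].
Characteristic polynomial det(A - λI) = λ^2 + 8λ + 25 = 0.
Eigenvalues λ = -4 ± 3i (complex conjugate pair).
For λ=-4+3i: an eigenvector is (-1,-1) - i(1,0) = (-1 - i, -1).
A real fundamental pair from Re and Im of e^((-4+3i)t)v: X_1 = e^(-4t)(cos(3t)·(-1,-1) + sin(3t)·(1,0)), X_2 = e^(-4t)(sin(3t)·(-1,-1) - cos(3t)·(1,0)).
General solution: c_1X_1 + c_2X_2.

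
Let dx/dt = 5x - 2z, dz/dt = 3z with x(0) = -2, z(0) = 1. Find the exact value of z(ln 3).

27

A = [[5,-2],[0,3]]; eigenvalues λ = 5, 3.
Eigenvectors: (-1,0) for λ=5, (1,1) for λ=3.
From the initial condition, c_1 = 3, c_2 = 1.
z(ln 3) = (3)(3^5)(0) + (1)(3^3)(1) = 27.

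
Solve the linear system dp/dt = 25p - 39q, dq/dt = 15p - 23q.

Coefficient matrix A = [[25, -39], [15, -23]].
Characteristic polynomial det(A - λI) = λ^2 - 2λ + 10 = 0.
Eigenvalues λ = 1 ± 3i (complex conjugate pair).
For λ=1+3i: an eigenvector is (2,1) - i(3,2) = (2 - 3i, 1 - 2i).
A real fundamental pair from Re and Im of e^((1+3i)t)v: X_1 = e^(t)(cos(3t)·(2,1) + sin(3t)·(3,2)), X_2 = e^(t)(sin(3t)·(2,1) - cos(3t)·(3,2)).
General solution: C_1X_1 + C_2X_2.

p(t) = 3C_1e^(t)sin(3t) + 2C_1e^(t)cos(3t) + 2C_2e^(t)sin(3t) - 3C_2e^(t)cos(3t), q(t) = 2C_1e^(t)sin(3t) + C_1e^(t)cos(3t) + C_2e^(t)sin(3t) - 2C_2e^(t)cos(3t)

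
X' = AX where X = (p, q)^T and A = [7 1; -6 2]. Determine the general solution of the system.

p(t) = C_1e^(5t) - C_2e^(4t), q(t) = -2C_1e^(5t) + 3C_2e^(4t)

Coefficient matrix A = [[7, 1], [-6, 2]].
Characteristic polynomial det(A - λI) = λ^2 - 9λ + 20 = 0.
Eigenvalues λ = 5, 4.
For λ=5: (A-λI) row 1 is [2, 1], so an eigenvector is (1, -2).
For λ=4: (A-λI) row 1 is [3, 1], so an eigenvector is (-1, 3).
General solution: C_1e^(5t)(1,-2) + C_2e^(4t)(-1,3).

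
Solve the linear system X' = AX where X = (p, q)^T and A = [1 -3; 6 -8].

Coefficient matrix A = [[1, -3], [6, -8]].
Characteristic polynomial det(A - λI) = λ^2 + 7λ + 10 = 0.
Eigenvalues λ = -5, -2.
For λ=-5: (A-λI) row 1 is [6, -3], so an eigenvector is (1, 2).
For λ=-2: (A-λI) row 1 is [3, -3], so an eigenvector is (-1, -1).
General solution: K_1e^(-5t)(1,2) + K_2e^(-2t)(-1,-1).

p(t) = K_1e^(-5t) - K_2e^(-2t), q(t) = 2K_1e^(-5t) - K_2e^(-2t)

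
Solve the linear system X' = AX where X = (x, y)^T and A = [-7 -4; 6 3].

x(t) = -c_1e^(-3t) + 2c_2e^(-t), y(t) = c_1e^(-3t) - 3c_2e^(-t)

Coefficient matrix A = [[-7, -4], [6, 3]].
Characteristic polynomial det(A - λI) = λ^2 + 4λ + 3 = 0.
Eigenvalues λ = -3, -1.
For λ=-3: (A-λI) row 1 is [-4, -4], so an eigenvector is (-1, 1).
For λ=-1: (A-λI) row 1 is [-6, -4], so an eigenvector is (2, -3).
General solution: c_1e^(-3t)(-1,1) + c_2e^(-t)(2,-3).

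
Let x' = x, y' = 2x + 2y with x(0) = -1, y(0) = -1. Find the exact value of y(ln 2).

A = [[1,0],[2,2]]; eigenvalues λ = 1, 2.
Eigenvectors: (-1,2) for λ=1, (0,-1) for λ=2.
From the initial condition, c_1 = 1, c_2 = 3.
y(ln 2) = (1)(2^1)(2) + (3)(2^2)(-1) = -8.

-8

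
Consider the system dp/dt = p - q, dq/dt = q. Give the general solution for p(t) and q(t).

p(t) = C_1e^(t) + C_2te^(t) + 3C_2e^(t), q(t) = -C_2e^(t)

Coefficient matrix A = [[1, -1], [0, 1]].
Characteristic polynomial det(A - λI) = λ^2 - 2λ + 1 = 0.
Single eigenvalue λ = 1 with algebraic multiplicity 2.
Eigenvector v = (1,0); generalized eigenvector w with (A-λI)w=v is (3,-1).
General solution: e^(t)[C_1·v + C_2·(t·v + w)].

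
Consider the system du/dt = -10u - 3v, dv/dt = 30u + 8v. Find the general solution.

Coefficient matrix A = [[-10, -3], [30, 8]].
Characteristic polynomial det(A - λI) = λ^2 + 2λ + 10 = 0.
Eigenvalues λ = -1 ± 3i (complex conjugate pair).
For λ=-1+3i: an eigenvector is (-1,3) - i(0,-1) = (-1, 3 + i).
A real fundamental pair from Re and Im of e^((-1+3i)t)v: X_1 = e^(-t)(cos(3t)·(-1,3) + sin(3t)·(0,-1)), X_2 = e^(-t)(sin(3t)·(-1,3) - cos(3t)·(0,-1)).
General solution: K_1X_1 + K_2X_2.

u(t) = -K_1e^(-t)cos(3t) - K_2e^(-t)sin(3t), v(t) = -K_1e^(-t)sin(3t) + 3K_1e^(-t)cos(3t) + 3K_2e^(-t)sin(3t) + K_2e^(-t)cos(3t)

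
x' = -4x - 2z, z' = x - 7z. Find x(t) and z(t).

x(t) = 2K_1e^(-5t) + K_2e^(-6t), z(t) = K_1e^(-5t) + K_2e^(-6t)

Coefficient matrix A = [[-4, -2], [1, -7]].
Characteristic polynomial det(A - λI) = λ^2 + 11λ + 30 = 0.
Eigenvalues λ = -5, -6.
For λ=-5: (A-λI) row 1 is [1, -2], so an eigenvector is (2, 1).
For λ=-6: (A-λI) row 1 is [2, -2], so an eigenvector is (1, 1).
General solution: K_1e^(-5t)(2,1) + K_2e^(-6t)(1,1).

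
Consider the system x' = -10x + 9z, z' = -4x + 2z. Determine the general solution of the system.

Coefficient matrix A = [[-10, 9], [-4, 2]].
Characteristic polynomial det(A - λI) = λ^2 + 8λ + 16 = 0.
Single eigenvalue λ = -4 with algebraic multiplicity 2.
Eigenvector v = (3,2); generalized eigenvector w with (A-λI)w=v is (-2,-1).
General solution: e^(-4t)[C_1·v + C_2·(t·v + w)].

x(t) = 3C_1e^(-4t) + 3C_2te^(-4t) - 2C_2e^(-4t), z(t) = 2C_1e^(-4t) + 2C_2te^(-4t) - C_2e^(-4t)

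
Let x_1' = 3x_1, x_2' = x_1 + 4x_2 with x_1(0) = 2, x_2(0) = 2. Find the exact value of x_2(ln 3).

270

A = [[3,0],[1,4]]; eigenvalues λ = 4, 3.
Eigenvectors: (0,-1) for λ=4, (-1,1) for λ=3.
From the initial condition, c_1 = -4, c_2 = -2.
x_2(ln 3) = (-4)(3^4)(-1) + (-2)(3^3)(1) = 270.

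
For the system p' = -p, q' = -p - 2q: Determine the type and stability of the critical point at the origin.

stable node

A = [[-1,0],[-1,-2]]; det(A-λI) = λ^2 + 3λ + 2.
λ = -2, -1: both negative.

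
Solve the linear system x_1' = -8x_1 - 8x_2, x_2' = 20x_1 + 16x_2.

Coefficient matrix A = [[-8, -8], [20, 16]].
Characteristic polynomial det(A - λI) = λ^2 - 8λ + 32 = 0.
Eigenvalues λ = 4 ± 4i (complex conjugate pair).
For λ=4+4i: an eigenvector is (-1,1) - i(1,-2) = (-1 - i, 1 + 2i).
A real fundamental pair from Re and Im of e^((4+4i)t)v: X_1 = e^(4t)(cos(4t)·(-1,1) + sin(4t)·(1,-2)), X_2 = e^(4t)(sin(4t)·(-1,1) - cos(4t)·(1,-2)).
General solution: K_1X_1 + K_2X_2.

x_1(t) = K_1e^(4t)sin(4t) - K_1e^(4t)cos(4t) - K_2e^(4t)sin(4t) - K_2e^(4t)cos(4t), x_2(t) = -2K_1e^(4t)sin(4t) + K_1e^(4t)cos(4t) + K_2e^(4t)sin(4t) + 2K_2e^(4t)cos(4t)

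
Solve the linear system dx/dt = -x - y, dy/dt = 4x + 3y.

x(t) = -c_1e^(t) - c_2te^(t) + 2c_2e^(t), y(t) = 2c_1e^(t) + 2c_2te^(t) - 3c_2e^(t)

Coefficient matrix A = [[-1, -1], [4, 3]].
Characteristic polynomial det(A - λI) = λ^2 - 2λ + 1 = 0.
Single eigenvalue λ = 1 with algebraic multiplicity 2.
Eigenvector v = (-1,2); generalized eigenvector w with (A-λI)w=v is (2,-3).
General solution: e^(t)[c_1·v + c_2·(t·v + w)].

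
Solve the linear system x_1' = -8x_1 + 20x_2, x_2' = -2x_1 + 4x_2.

x_1(t) = -3K_1e^(-2t)sin(2t) + K_1e^(-2t)cos(2t) + K_2e^(-2t)sin(2t) + 3K_2e^(-2t)cos(2t), x_2(t) = -K_1e^(-2t)sin(2t) + K_2e^(-2t)cos(2t)

Coefficient matrix A = [[-8, 20], [-2, 4]].
Characteristic polynomial det(A - λI) = λ^2 + 4λ + 8 = 0.
Eigenvalues λ = -2 ± 2i (complex conjugate pair).
For λ=-2+2i: an eigenvector is (1,0) - i(-3,-1) = (1 + 3i, 0 + i).
A real fundamental pair from Re and Im of e^((-2+2i)t)v: X_1 = e^(-2t)(cos(2t)·(1,0) + sin(2t)·(-3,-1)), X_2 = e^(-2t)(sin(2t)·(1,0) - cos(2t)·(-3,-1)).
General solution: K_1X_1 + K_2X_2.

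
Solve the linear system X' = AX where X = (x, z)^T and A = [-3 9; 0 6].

Coefficient matrix A = [[-3, 9], [0, 6]].
Characteristic polynomial det(A - λI) = λ^2 - 3λ - 18 = 0.
Eigenvalues λ = 6, -3.
For λ=6: (A-λI) row 1 is [-9, 9], so an eigenvector is (1, 1).
For λ=-3: (A-λI) row 1 is [0, 9], so an eigenvector is (-1, 0).
General solution: C_1e^(6t)(1,1) + C_2e^(-3t)(-1,0).

x(t) = C_1e^(6t) - C_2e^(-3t), z(t) = C_1e^(6t)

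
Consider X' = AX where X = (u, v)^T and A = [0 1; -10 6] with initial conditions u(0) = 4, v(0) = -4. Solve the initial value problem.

u(t) = -16e^(3t)sin(t) + 4e^(3t)cos(t), v(t) = -52e^(3t)sin(t) - 4e^(3t)cos(t)

Coefficient matrix A = [[0, 1], [-10, 6]].
Characteristic polynomial det(A - λI) = λ^2 - 6λ + 10 = 0.
Eigenvalues λ = 3 ± i (complex conjugate pair).
For λ=3+i: an eigenvector is (1,3) - i(0,-1) = (1, 3 + i).
A real fundamental pair from Re and Im of e^((3+i)t)v: X_1 = e^(3t)(cos(t)·(1,3) + sin(t)·(0,-1)), X_2 = e^(3t)(sin(t)·(1,3) - cos(t)·(0,-1)).
General solution: c_1X_1 + c_2X_2.
Applying u(0)=4, v(0)=-4 gives c_1=4, c_2=-16.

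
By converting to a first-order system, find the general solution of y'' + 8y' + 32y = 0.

Let x_1 = y, x_2 = y'. Then x_1' = x_2 and x_2' = -32x_1 - 8x_2.
A = [[0,1],[-32,-8]]; det(A-λI) = λ^2 + 8λ + 32.
Eigenvalues λ = -4 ± 4i.

y(t) = c_1e^(-4t)cos(4t) + c_2e^(-4t)sin(4t)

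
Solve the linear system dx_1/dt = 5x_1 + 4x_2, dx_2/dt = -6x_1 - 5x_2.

Coefficient matrix A = [[5, 4], [-6, -5]].
Characteristic polynomial det(A - λI) = λ^2 - 1 = 0.
Eigenvalues λ = -1, 1.
For λ=-1: (A-λI) row 1 is [6, 4], so an eigenvector is (2, -3).
For λ=1: (A-λI) row 1 is [4, 4], so an eigenvector is (1, -1).
General solution: c_1e^(-t)(2,-3) + c_2e^(t)(1,-1).

x_1(t) = 2c_1e^(-t) + c_2e^(t), x_2(t) = -3c_1e^(-t) - c_2e^(t)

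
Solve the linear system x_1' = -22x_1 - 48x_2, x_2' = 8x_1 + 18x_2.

x_1(t) = -2K_1e^(2t) - 3K_2e^(-6t), x_2(t) = K_1e^(2t) + K_2e^(-6t)

Coefficient matrix A = [[-22, -48], [8, 18]].
Characteristic polynomial det(A - λI) = λ^2 + 4λ - 12 = 0.
Eigenvalues λ = 2, -6.
For λ=2: (A-λI) row 1 is [-24, -48], so an eigenvector is (-2, 1).
For λ=-6: (A-λI) row 1 is [-16, -48], so an eigenvector is (-3, 1).
General solution: K_1e^(2t)(-2,1) + K_2e^(-6t)(-3,1).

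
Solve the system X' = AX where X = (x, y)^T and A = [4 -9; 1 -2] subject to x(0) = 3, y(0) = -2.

x(t) = 27te^(t) + 3e^(t), y(t) = 9te^(t) - 2e^(t)

Coefficient matrix A = [[4, -9], [1, -2]].
Characteristic polynomial det(A - λI) = λ^2 - 2λ + 1 = 0.
Single eigenvalue λ = 1 with algebraic multiplicity 2.
Eigenvector v = (-3,-1); generalized eigenvector w with (A-λI)w=v is (2,1).
General solution: e^(t)[C_1·v + C_2·(t·v + w)].
Applying x(0)=3, y(0)=-2 gives C_1=-7, C_2=-9.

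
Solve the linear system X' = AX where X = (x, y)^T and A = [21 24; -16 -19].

x(t) = -3C_1e^(5t) - C_2e^(-3t), y(t) = 2C_1e^(5t) + C_2e^(-3t)

Coefficient matrix A = [[21, 24], [-16, -19]].
Characteristic polynomial det(A - λI) = λ^2 - 2λ - 15 = 0.
Eigenvalues λ = 5, -3.
For λ=5: (A-λI) row 1 is [16, 24], so an eigenvector is (-3, 2).
For λ=-3: (A-λI) row 1 is [24, 24], so an eigenvector is (-1, 1).
General solution: C_1e^(5t)(-3,2) + C_2e^(-3t)(-1,1).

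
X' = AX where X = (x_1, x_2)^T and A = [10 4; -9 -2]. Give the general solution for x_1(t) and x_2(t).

x_1(t) = 2C_1e^(4t) + 2C_2te^(4t) - C_2e^(4t), x_2(t) = -3C_1e^(4t) - 3C_2te^(4t) + 2C_2e^(4t)

Coefficient matrix A = [[10, 4], [-9, -2]].
Characteristic polynomial det(A - λI) = λ^2 - 8λ + 16 = 0.
Single eigenvalue λ = 4 with algebraic multiplicity 2.
Eigenvector v = (2,-3); generalized eigenvector w with (A-λI)w=v is (-1,2).
General solution: e^(4t)[C_1·v + C_2·(t·v + w)].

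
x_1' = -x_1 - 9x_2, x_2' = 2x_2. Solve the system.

x_1(t) = c_1e^(-t) - 3c_2e^(2t), x_2(t) = c_2e^(2t)

Coefficient matrix A = [[-1, -9], [0, 2]].
Characteristic polynomial det(A - λI) = λ^2 - λ - 2 = 0.
Eigenvalues λ = -1, 2.
For λ=-1: (A-λI) row 1 is [0, -9], so an eigenvector is (1, 0).
For λ=2: (A-λI) row 1 is [-3, -9], so an eigenvector is (-3, 1).
General solution: c_1e^(-t)(1,0) + c_2e^(2t)(-3,1).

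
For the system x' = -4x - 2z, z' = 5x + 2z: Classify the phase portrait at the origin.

A = [[-4,-2],[5,2]]; det(A-λI) = λ^2 + 2λ + 2.
λ = -1 ± i: negative real part.

stable spiral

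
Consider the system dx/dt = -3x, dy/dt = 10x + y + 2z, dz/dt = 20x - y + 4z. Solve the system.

Coefficient matrix A = [[-3, 0, 0], [10, 1, 2], [20, -1, 4]].
det(A - λI) = 0 gives eigenvalues λ = 2, 3, -3.
For λ=2: eigenvector (0,-2,-1).
For λ=3: eigenvector (0,1,1).
For λ=-3: eigenvector (1,-1,-3).
General solution: K_1e^(2t)(0,-2,-1) + K_2e^(3t)(0,1,1) + K_3e^(-3t)(1,-1,-3).

x(t) = K_3e^(-3t), y(t) = -2K_1e^(2t) + K_2e^(3t) - K_3e^(-3t), z(t) = -K_1e^(2t) + K_2e^(3t) - 3K_3e^(-3t)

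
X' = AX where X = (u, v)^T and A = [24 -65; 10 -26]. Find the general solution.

u(t) = 2C_1e^(-t)sin(5t) + 3C_1e^(-t)cos(5t) + 3C_2e^(-t)sin(5t) - 2C_2e^(-t)cos(5t), v(t) = C_1e^(-t)sin(5t) + C_1e^(-t)cos(5t) + C_2e^(-t)sin(5t) - C_2e^(-t)cos(5t)

Coefficient matrix A = [[24, -65], [10, -26]].
Characteristic polynomial det(A - λI) = λ^2 + 2λ + 26 = 0.
Eigenvalues λ = -1 ± 5i (complex conjugate pair).
For λ=-1+5i: an eigenvector is (3,1) - i(2,1) = (3 - 2i, 1 - i).
A real fundamental pair from Re and Im of e^((-1+5i)t)v: X_1 = e^(-t)(cos(5t)·(3,1) + sin(5t)·(2,1)), X_2 = e^(-t)(sin(5t)·(3,1) - cos(5t)·(2,1)).
General solution: C_1X_1 + C_2X_2.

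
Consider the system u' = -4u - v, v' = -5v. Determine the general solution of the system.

Coefficient matrix A = [[-4, -1], [0, -5]].
Characteristic polynomial det(A - λI) = λ^2 + 9λ + 20 = 0.
Eigenvalues λ = -4, -5.
For λ=-4: (A-λI) row 1 is [0, -1], so an eigenvector is (1, 0).
For λ=-5: (A-λI) row 1 is [1, -1], so an eigenvector is (-1, -1).
General solution: K_1e^(-4t)(1,0) + K_2e^(-5t)(-1,-1).

u(t) = K_1e^(-4t) - K_2e^(-5t), v(t) = -K_2e^(-5t)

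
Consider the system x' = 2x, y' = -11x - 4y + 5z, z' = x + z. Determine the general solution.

x(t) = C_1e^(2t), y(t) = -C_1e^(2t) + C_2e^(-4t) + C_3e^(t), z(t) = C_1e^(2t) + C_3e^(t)

Coefficient matrix A = [[2, 0, 0], [-11, -4, 5], [1, 0, 1]].
det(A - λI) = 0 gives eigenvalues λ = 2, -4, 1.
For λ=2: eigenvector (1,-1,1).
For λ=-4: eigenvector (0,1,0).
For λ=1: eigenvector (0,1,1).
General solution: C_1e^(2t)(1,-1,1) + C_2e^(-4t)(0,1,0) + C_3e^(t)(0,1,1).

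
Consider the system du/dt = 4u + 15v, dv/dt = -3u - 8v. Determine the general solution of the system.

Coefficient matrix A = [[4, 15], [-3, -8]].
Characteristic polynomial det(A - λI) = λ^2 + 4λ + 13 = 0.
Eigenvalues λ = -2 ± 3i (complex conjugate pair).
For λ=-2+3i: an eigenvector is (-1,0) - i(-2,1) = (-1 + 2i, 0 - i).
A real fundamental pair from Re and Im of e^((-2+3i)t)v: X_1 = e^(-2t)(cos(3t)·(-1,0) + sin(3t)·(-2,1)), X_2 = e^(-2t)(sin(3t)·(-1,0) - cos(3t)·(-2,1)).
General solution: K_1X_1 + K_2X_2.

u(t) = -2K_1e^(-2t)sin(3t) - K_1e^(-2t)cos(3t) - K_2e^(-2t)sin(3t) + 2K_2e^(-2t)cos(3t), v(t) = K_1e^(-2t)sin(3t) - K_2e^(-2t)cos(3t)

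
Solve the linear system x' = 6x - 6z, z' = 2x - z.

x(t) = 2c_1e^(3t) - 3c_2e^(2t), z(t) = c_1e^(3t) - 2c_2e^(2t)

Coefficient matrix A = [[6, -6], [2, -1]].
Characteristic polynomial det(A - λI) = λ^2 - 5λ + 6 = 0.
Eigenvalues λ = 3, 2.
For λ=3: (A-λI) row 1 is [3, -6], so an eigenvector is (2, 1).
For λ=2: (A-λI) row 1 is [4, -6], so an eigenvector is (-3, -2).
General solution: c_1e^(3t)(2,1) + c_2e^(2t)(-3,-2).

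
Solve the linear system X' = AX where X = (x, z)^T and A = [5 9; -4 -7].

x(t) = 3c_1e^(-t) + 3c_2te^(-t) + 2c_2e^(-t), z(t) = -2c_1e^(-t) - 2c_2te^(-t) - c_2e^(-t)

Coefficient matrix A = [[5, 9], [-4, -7]].
Characteristic polynomial det(A - λI) = λ^2 + 2λ + 1 = 0.
Single eigenvalue λ = -1 with algebraic multiplicity 2.
Eigenvector v = (3,-2); generalized eigenvector w with (A-λI)w=v is (2,-1).
General solution: e^(-t)[c_1·v + c_2·(t·v + w)].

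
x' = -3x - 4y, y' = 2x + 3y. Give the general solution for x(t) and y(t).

x(t) = C_1e^(t) + 2C_2e^(-t), y(t) = -C_1e^(t) - C_2e^(-t)

Coefficient matrix A = [[-3, -4], [2, 3]].
Characteristic polynomial det(A - λI) = λ^2 - 1 = 0.
Eigenvalues λ = 1, -1.
For λ=1: (A-λI) row 1 is [-4, -4], so an eigenvector is (1, -1).
For λ=-1: (A-λI) row 1 is [-2, -4], so an eigenvector is (2, -1).
General solution: C_1e^(t)(1,-1) + C_2e^(-t)(2,-1).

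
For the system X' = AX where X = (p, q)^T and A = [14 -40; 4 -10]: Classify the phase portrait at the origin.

unstable spiral

A = [[14,-40],[4,-10]]; det(A-λI) = λ^2 - 4λ + 20.
λ = 2 ± 4i: positive real part.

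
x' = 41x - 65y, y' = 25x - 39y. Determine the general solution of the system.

x(t) = 3C_1e^(t)sin(5t) + 2C_1e^(t)cos(5t) + 2C_2e^(t)sin(5t) - 3C_2e^(t)cos(5t), y(t) = 2C_1e^(t)sin(5t) + C_1e^(t)cos(5t) + C_2e^(t)sin(5t) - 2C_2e^(t)cos(5t)

Coefficient matrix A = [[41, -65], [25, -39]].
Characteristic polynomial det(A - λI) = λ^2 - 2λ + 26 = 0.
Eigenvalues λ = 1 ± 5i (complex conjugate pair).
For λ=1+5i: an eigenvector is (2,1) - i(3,2) = (2 - 3i, 1 - 2i).
A real fundamental pair from Re and Im of e^((1+5i)t)v: X_1 = e^(t)(cos(5t)·(2,1) + sin(5t)·(3,2)), X_2 = e^(t)(sin(5t)·(2,1) - cos(5t)·(3,2)).
General solution: C_1X_1 + C_2X_2.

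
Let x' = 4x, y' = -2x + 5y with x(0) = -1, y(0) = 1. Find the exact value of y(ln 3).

A = [[4,0],[-2,5]]; eigenvalues λ = 4, 5.
Eigenvectors: (-1,-2) for λ=4, (0,-1) for λ=5.
From the initial condition, c_1 = 1, c_2 = -3.
y(ln 3) = (1)(3^4)(-2) + (-3)(3^5)(-1) = 567.

567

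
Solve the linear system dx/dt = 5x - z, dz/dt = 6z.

x(t) = C_1e^(5t) - C_2e^(6t), z(t) = C_2e^(6t)

Coefficient matrix A = [[5, -1], [0, 6]].
Characteristic polynomial det(A - λI) = λ^2 - 11λ + 30 = 0.
Eigenvalues λ = 5, 6.
For λ=5: (A-λI) row 1 is [0, -1], so an eigenvector is (1, 0).
For λ=6: (A-λI) row 1 is [-1, -1], so an eigenvector is (-1, 1).
General solution: C_1e^(5t)(1,0) + C_2e^(6t)(-1,1).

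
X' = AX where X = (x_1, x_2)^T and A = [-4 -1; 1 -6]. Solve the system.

Coefficient matrix A = [[-4, -1], [1, -6]].
Characteristic polynomial det(A - λI) = λ^2 + 10λ + 25 = 0.
Single eigenvalue λ = -5 with algebraic multiplicity 2.
Eigenvector v = (-1,-1); generalized eigenvector w with (A-λI)w=v is (1,2).
General solution: e^(-5t)[c_1·v + c_2·(t·v + w)].

x_1(t) = -c_1e^(-5t) - c_2te^(-5t) + c_2e^(-5t), x_2(t) = -c_1e^(-5t) - c_2te^(-5t) + 2c_2e^(-5t)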